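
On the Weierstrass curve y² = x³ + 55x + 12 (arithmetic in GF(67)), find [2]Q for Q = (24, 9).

(55, 6)

tangent at (24, 9): λ = (3·24² + 55)/(2·9) ≡ 41/18. 18⁻¹ ≡ 41 (mod 67), so λ ≡ 41·41 ≡ 6.
  x = λ² - 24 - 24 = 36 - 48 ≡ 55; y = λ·(24 - 55) - 9 ≡ 6. → (55, 6)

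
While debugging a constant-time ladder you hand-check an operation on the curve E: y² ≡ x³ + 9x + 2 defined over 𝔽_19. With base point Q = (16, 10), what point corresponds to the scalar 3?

(13, 6)

Repeated addition: build up to 3Q.
2Q: tangent at (16, 10): λ = (3·16² + 9)/(2·10) ≡ 17/1. 1⁻¹ ≡ 1 (mod 19), so λ ≡ 17·1 ≡ 17.
  x = λ² - 16 - 16 = 289 - 32 ≡ 10; y = λ·(16 - 10) - 10 ≡ 16. → (10, 16)
3Q: (10, 16) + (16, 10). λ = (10 - 16)/(16 - 10) ≡ 13/6 mod 19. 6⁻¹ ≡ 16 (mod 19) since 6·16 = 96 ≡ 1, so λ ≡ 18.
  x = λ² - 10 - 16 = 324 - 26 ≡ 13; y = λ·(10 - 13) - 16 ≡ 6. → (13, 6)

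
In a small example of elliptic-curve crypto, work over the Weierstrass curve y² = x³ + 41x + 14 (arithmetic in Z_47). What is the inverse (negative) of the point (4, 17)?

-(4, 17) = (4, -17 mod 47) = (4, 30).

(4, 30)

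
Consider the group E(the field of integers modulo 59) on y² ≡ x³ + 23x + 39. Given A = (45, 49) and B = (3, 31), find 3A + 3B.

(49, 15)

First 3A:
Repeated addition: build up to 3A.
2A: tangent at (45, 49): λ = (3·45² + 23)/(2·49) ≡ 21/39. 39⁻¹ ≡ 56 (mod 59) since 39·56 = 2184 ≡ 1, so λ ≡ 21·56 ≡ 55.
  x = λ² - 45 - 45 = 3025 - 90 ≡ 44; y = λ·(45 - 44) - 49 ≡ 6. → (44, 6)
3A: (44, 6) + (45, 49). λ = (49 - 6)/(45 - 44) ≡ 43/1 mod 59. 1⁻¹ ≡ 1 (mod 59), so λ ≡ 43.
  x = λ² - 44 - 45 = 1849 - 89 ≡ 49; y = λ·(44 - 49) - 6 ≡ 15. → (49, 15)
3A = (49, 15).
Next 3B:
Repeated addition: build up to 3B.
2B: tangent at (3, 31): λ = (3·3² + 23)/(2·31) ≡ 50/3. 3⁻¹ ≡ 20 (mod 59), so λ ≡ 50·20 ≡ 56.
  x = λ² - 3 - 3 = 3136 - 6 ≡ 3; y = λ·(3 - 3) - 31 ≡ 28. → (3, 28)
3B: (3, 28) + (3, 31): same x and y₁ ≡ -y₂, so the sum is O.
3B = O.
Finally 3A + 3B:
(49, 15) + O = (49, 15) (identity).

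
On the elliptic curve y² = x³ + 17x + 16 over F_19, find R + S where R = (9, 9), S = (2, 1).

(0, 4)

(9, 9) + (2, 1). λ = (1 - 9)/(2 - 9) ≡ 11/12 mod 19. 12⁻¹ ≡ 8 (mod 19) since 12·8 = 96 ≡ 1, so λ ≡ 12.
  x = λ² - 9 - 2 = 144 - 11 ≡ 0; y = λ·(9 - 0) - 9 ≡ 4. → (0, 4)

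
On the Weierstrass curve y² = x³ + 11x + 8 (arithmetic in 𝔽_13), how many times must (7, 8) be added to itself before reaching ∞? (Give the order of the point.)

5

2P: tangent at (7, 8): λ = (3·7² + 11)/(2·8) ≡ 2/3. 3⁻¹ ≡ 9 (mod 13), so λ ≡ 2·9 ≡ 5.
  x = λ² - 7 - 7 = 25 - 14 ≡ 11; y = λ·(7 - 11) - 8 ≡ 11. → (11, 11)
3P: (11, 11) + (7, 8). λ = (8 - 11)/(7 - 11) ≡ 10/9 mod 13. 9⁻¹ ≡ 3 (mod 13), so λ ≡ 4.
  x = λ² - 11 - 7 = 16 - 18 ≡ 11; y = λ·(11 - 11) - 11 ≡ 2. → (11, 2)
4P: (11, 2) + (7, 8). λ = (8 - 2)/(7 - 11) ≡ 6/9 mod 13. 9⁻¹ ≡ 3 (mod 13), so λ ≡ 5.
  x = λ² - 11 - 7 = 25 - 18 ≡ 7; y = λ·(11 - 7) - 2 ≡ 5. → (7, 5)
5P: (7, 5) + (7, 8): same x and y₁ ≡ -y₂, so the sum is ∞.
5P = ∞, so the order is 5.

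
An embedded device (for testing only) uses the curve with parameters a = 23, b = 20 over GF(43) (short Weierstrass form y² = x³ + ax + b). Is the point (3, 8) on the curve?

y² = 8² ≡ 21; x³ + 23x + 20 = 116 ≡ 30 (mod 43). 21 ≠ 30.

no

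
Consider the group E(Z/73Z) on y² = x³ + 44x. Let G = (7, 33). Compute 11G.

(59, 61)

Repeated addition: build up to 11G.
2G: tangent at (7, 33): λ = (3·7² + 44)/(2·33) ≡ 45/66. 66⁻¹ ≡ 52 (mod 73), so λ ≡ 45·52 ≡ 4.
  x = λ² - 7 - 7 = 16 - 14 ≡ 2; y = λ·(7 - 2) - 33 ≡ 60. → (2, 60)
3G: (2, 60) + (7, 33). λ = (33 - 60)/(7 - 2) ≡ 46/5 mod 73. 5⁻¹ ≡ 44 (mod 73), so λ ≡ 53.
  x = λ² - 2 - 7 = 2809 - 9 ≡ 26; y = λ·(2 - 26) - 60 ≡ 55. → (26, 55)
4G: (26, 55) + (7, 33). λ = (33 - 55)/(7 - 26) ≡ 51/54 mod 73. 54⁻¹ ≡ 23 (mod 73), so λ ≡ 5.
  x = λ² - 26 - 7 = 25 - 33 ≡ 65; y = λ·(26 - 65) - 55 ≡ 42. → (65, 42)
5G: (65, 42) + (7, 33). λ = (33 - 42)/(7 - 65) ≡ 64/15 mod 73. 15⁻¹ ≡ 39 (mod 73) since 15·39 = 585 ≡ 1, so λ ≡ 14.
  x = λ² - 65 - 7 = 196 - 72 ≡ 51; y = λ·(65 - 51) - 42 ≡ 8. → (51, 8)
6G: (51, 8) + (7, 33). λ = (33 - 8)/(7 - 51) ≡ 25/29 mod 73. 29⁻¹ ≡ 68 (mod 73), so λ ≡ 21.
  x = λ² - 51 - 7 = 441 - 58 ≡ 18; y = λ·(51 - 18) - 8 ≡ 28. → (18, 28)
7G: (18, 28) + (7, 33). λ = (33 - 28)/(7 - 18) ≡ 5/62 mod 73. 62⁻¹ ≡ 53 (mod 73), so λ ≡ 46.
  x = λ² - 18 - 7 = 2116 - 25 ≡ 47; y = λ·(18 - 47) - 28 ≡ 25. → (47, 25)
8G: (47, 25) + (7, 33). λ = (33 - 25)/(7 - 47) ≡ 8/33 mod 73. 33⁻¹ ≡ 31 (mod 73), so λ ≡ 29.
  x = λ² - 47 - 7 = 841 - 54 ≡ 57; y = λ·(47 - 57) - 25 ≡ 50. → (57, 50)
9G: (57, 50) + (7, 33). λ = (33 - 50)/(7 - 57) ≡ 56/23 mod 73. 23⁻¹ ≡ 54 (mod 73), so λ ≡ 31.
  x = λ² - 57 - 7 = 961 - 64 ≡ 21; y = λ·(57 - 21) - 50 ≡ 44. → (21, 44)
10G: (21, 44) + (7, 33). λ = (33 - 44)/(7 - 21) ≡ 62/59 mod 73. 59⁻¹ ≡ 26 (mod 73) since 59·26 = 1534 ≡ 1, so λ ≡ 6.
  x = λ² - 21 - 7 = 36 - 28 ≡ 8; y = λ·(21 - 8) - 44 ≡ 34. → (8, 34)
11G: (8, 34) + (7, 33). λ = (33 - 34)/(7 - 8) ≡ 72/72 mod 73. 72⁻¹ ≡ 72 (mod 73), so λ ≡ 1.
  x = λ² - 8 - 7 = 1 - 15 ≡ 59; y = λ·(8 - 59) - 34 ≡ 61. → (59, 61)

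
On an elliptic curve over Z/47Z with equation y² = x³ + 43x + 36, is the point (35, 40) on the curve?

y² = 40² ≡ 2; x³ + 43x + 36 = 44416 ≡ 1 (mod 47). 2 ≠ 1.

no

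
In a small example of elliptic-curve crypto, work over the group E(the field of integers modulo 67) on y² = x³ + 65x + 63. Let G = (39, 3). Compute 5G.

(41, 19)

Repeated addition: build up to 5G.
2G: tangent at (39, 3): λ = (3·39² + 65)/(2·3) ≡ 5/6. 6⁻¹ ≡ 56 (mod 67), so λ ≡ 5·56 ≡ 12.
  x = λ² - 39 - 39 = 144 - 78 ≡ 66; y = λ·(39 - 66) - 3 ≡ 8. → (66, 8)
3G: (66, 8) + (39, 3). λ = (3 - 8)/(39 - 66) ≡ 62/40 mod 67. 40⁻¹ ≡ 62 (mod 67) since 40·62 = 2480 ≡ 1, so λ ≡ 25.
  x = λ² - 66 - 39 = 625 - 105 ≡ 51; y = λ·(66 - 51) - 8 ≡ 32. → (51, 32)
4G: (51, 32) + (39, 3). λ = (3 - 32)/(39 - 51) ≡ 38/55 mod 67. 55⁻¹ ≡ 39 (mod 67) since 55·39 = 2145 ≡ 1, so λ ≡ 8.
  x = λ² - 51 - 39 = 64 - 90 ≡ 41; y = λ·(51 - 41) - 32 ≡ 48. → (41, 48)
5G: (41, 48) + (39, 3). λ = (3 - 48)/(39 - 41) ≡ 22/65 mod 67. 65⁻¹ ≡ 33 (mod 67), so λ ≡ 56.
  x = λ² - 41 - 39 = 3136 - 80 ≡ 41; y = λ·(41 - 41) - 48 ≡ 19. → (41, 19)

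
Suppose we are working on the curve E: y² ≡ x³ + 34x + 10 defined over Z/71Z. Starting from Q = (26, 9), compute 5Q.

(19, 29)

Double-and-add on 5 = (101)₂. Start with Q = (26, 9) for the leading 1-bit.
double: tangent at (26, 9): λ = (3·26² + 34)/(2·9) ≡ 3/18. 18⁻¹ ≡ 4 (mod 71), so λ ≡ 3·4 ≡ 12.
  x = λ² - 26 - 26 = 144 - 52 ≡ 21; y = λ·(26 - 21) - 9 ≡ 51. → (21, 51)
double: tangent at (21, 51): λ = (3·21² + 34)/(2·51) ≡ 8/31. 31⁻¹ ≡ 55 (mod 71) since 31·55 = 1705 ≡ 1, so λ ≡ 8·55 ≡ 14.
  x = λ² - 21 - 21 = 196 - 42 ≡ 12; y = λ·(21 - 12) - 51 ≡ 4. → (12, 4)
add Q: (12, 4) + (26, 9). λ = (9 - 4)/(26 - 12) ≡ 5/14 mod 71. 14⁻¹ ≡ 66 (mod 71) since 14·66 = 924 ≡ 1, so λ ≡ 46.
  x = λ² - 12 - 26 = 2116 - 38 ≡ 19; y = λ·(12 - 19) - 4 ≡ 29. → (19, 29)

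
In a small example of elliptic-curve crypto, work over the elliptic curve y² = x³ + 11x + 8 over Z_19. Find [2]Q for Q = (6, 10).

(13, 12)

tangent at (6, 10): λ = (3·6² + 11)/(2·10) ≡ 5/1. 1⁻¹ ≡ 1 (mod 19) since 1·1 = 1 ≡ 1, so λ ≡ 5·1 ≡ 5.
  x = λ² - 6 - 6 = 25 - 12 ≡ 13; y = λ·(6 - 13) - 10 ≡ 12. → (13, 12)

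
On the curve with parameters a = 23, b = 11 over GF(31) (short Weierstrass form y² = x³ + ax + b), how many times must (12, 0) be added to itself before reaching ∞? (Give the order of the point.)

2

2P: (12, 0) + (12, 0): same x and y₁ ≡ -y₂, so the sum is ∞.
2P = ∞, so the order is 2.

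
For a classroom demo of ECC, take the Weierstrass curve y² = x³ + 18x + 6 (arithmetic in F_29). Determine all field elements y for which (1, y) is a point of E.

x³ + 18x + 6 = 25 ≡ 25 (mod 29).
Square roots of 25 mod 29: 5 and 24 (since 5² = 25 ≡ 25).

5, 24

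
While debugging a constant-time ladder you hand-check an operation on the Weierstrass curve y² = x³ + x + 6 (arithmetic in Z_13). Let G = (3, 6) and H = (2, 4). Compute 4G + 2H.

(3, 6)

First 4G:
Repeated addition: build up to 4G.
2G: tangent at (3, 6): λ = (3·3² + 1)/(2·6) ≡ 2/12. 12⁻¹ ≡ 12 (mod 13) since 12·12 = 144 ≡ 1, so λ ≡ 2·12 ≡ 11.
  x = λ² - 3 - 3 = 121 - 6 ≡ 11; y = λ·(3 - 11) - 6 ≡ 10. → (11, 10)
3G: (11, 10) + (3, 6). λ = (6 - 10)/(3 - 11) ≡ 9/5 mod 13. 5⁻¹ ≡ 8 (mod 13), so λ ≡ 7.
  x = λ² - 11 - 3 = 49 - 14 ≡ 9; y = λ·(11 - 9) - 10 ≡ 4. → (9, 4)
4G: (9, 4) + (3, 6). λ = (6 - 4)/(3 - 9) ≡ 2/7 mod 13. 7⁻¹ ≡ 2 (mod 13), so λ ≡ 4.
  x = λ² - 9 - 3 = 16 - 12 ≡ 4; y = λ·(9 - 4) - 4 ≡ 3. → (4, 3)
4G = (4, 3).
Next 2H:
Repeated addition: build up to 2H.
2H: tangent at (2, 4): λ = (3·2² + 1)/(2·4) ≡ 0/8. 8⁻¹ ≡ 5 (mod 13) since 8·5 = 40 ≡ 1, so λ ≡ 0·5 ≡ 0.
  x = λ² - 2 - 2 = 0 - 4 ≡ 9; y = λ·(2 - 9) - 4 ≡ 9. → (9, 9)
2H = (9, 9).
Finally 4G + 2H:
(4, 3) + (9, 9). λ = (9 - 3)/(9 - 4) ≡ 6/5 mod 13. 5⁻¹ ≡ 8 (mod 13) since 5·8 = 40 ≡ 1, so λ ≡ 9.
  x = λ² - 4 - 9 = 81 - 13 ≡ 3; y = λ·(4 - 3) - 3 ≡ 6. → (3, 6)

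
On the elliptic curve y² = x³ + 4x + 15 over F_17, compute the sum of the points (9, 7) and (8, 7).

(9, 7) + (8, 7). λ = (7 - 7)/(8 - 9) ≡ 0/16 mod 17. 16⁻¹ ≡ 16 (mod 17) since 16·16 = 256 ≡ 1, so λ ≡ 0.
  x = λ² - 9 - 8 = 0 - 17 ≡ 0; y = λ·(9 - 0) - 7 ≡ 10. → (0, 10)

(0, 10)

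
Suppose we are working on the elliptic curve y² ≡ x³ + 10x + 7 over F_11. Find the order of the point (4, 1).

2P: tangent at (4, 1): λ = (3·4² + 10)/(2·1) ≡ 3/2. 2⁻¹ ≡ 6 (mod 11) since 2·6 = 12 ≡ 1, so λ ≡ 3·6 ≡ 7.
  x = λ² - 4 - 4 = 49 - 8 ≡ 8; y = λ·(4 - 8) - 1 ≡ 4. → (8, 4)
3P: (8, 4) + (4, 1). λ = (1 - 4)/(4 - 8) ≡ 8/7 mod 11. 7⁻¹ ≡ 8 (mod 11), so λ ≡ 9.
  x = λ² - 8 - 4 = 81 - 12 ≡ 3; y = λ·(8 - 3) - 4 ≡ 8. → (3, 8)
4P: (3, 8) + (4, 1). λ = (1 - 8)/(4 - 3) ≡ 4/1 mod 11. 1⁻¹ ≡ 1 (mod 11), so λ ≡ 4.
  x = λ² - 3 - 4 = 16 - 7 ≡ 9; y = λ·(3 - 9) - 8 ≡ 1. → (9, 1)
5P: (9, 1) + (4, 1). λ = (1 - 1)/(4 - 9) ≡ 0/6 mod 11. 6⁻¹ ≡ 2 (mod 11), so λ ≡ 0.
  x = λ² - 9 - 4 = 0 - 13 ≡ 9; y = λ·(9 - 9) - 1 ≡ 10. → (9, 10)
6P: (9, 10) + (4, 1). λ = (1 - 10)/(4 - 9) ≡ 2/6 mod 11. 6⁻¹ ≡ 2 (mod 11) since 6·2 = 12 ≡ 1, so λ ≡ 4.
  x = λ² - 9 - 4 = 16 - 13 ≡ 3; y = λ·(9 - 3) - 10 ≡ 3. → (3, 3)
7P: (3, 3) + (4, 1). λ = (1 - 3)/(4 - 3) ≡ 9/1 mod 11. 1⁻¹ ≡ 1 (mod 11) since 1·1 = 1 ≡ 1, so λ ≡ 9.
  x = λ² - 3 - 4 = 81 - 7 ≡ 8; y = λ·(3 - 8) - 3 ≡ 7. → (8, 7)
8P: (8, 7) + (4, 1). λ = (1 - 7)/(4 - 8) ≡ 5/7 mod 11. 7⁻¹ ≡ 8 (mod 11), so λ ≡ 7.
  x = λ² - 8 - 4 = 49 - 12 ≡ 4; y = λ·(8 - 4) - 7 ≡ 10. → (4, 10)
9P: (4, 10) + (4, 1): same x and y₁ ≡ -y₂, so the sum is O.
9P = O, so the order is 9.

9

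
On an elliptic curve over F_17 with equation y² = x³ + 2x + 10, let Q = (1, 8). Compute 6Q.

Double-and-add on 6 = (110)₂. Start with Q = (1, 8) for the leading 1-bit.
double: tangent at (1, 8): λ = (3·1² + 2)/(2·8) ≡ 5/16. 16⁻¹ ≡ 16 (mod 17), so λ ≡ 5·16 ≡ 12.
  x = λ² - 1 - 1 = 144 - 2 ≡ 6; y = λ·(1 - 6) - 8 ≡ 0. → (6, 0)
add Q: (6, 0) + (1, 8). λ = (8 - 0)/(1 - 6) ≡ 8/12 mod 17. 12⁻¹ ≡ 10 (mod 17), so λ ≡ 12.
  x = λ² - 6 - 1 = 144 - 7 ≡ 1; y = λ·(6 - 1) - 0 ≡ 9. → (1, 9)
double: tangent at (1, 9): λ = (3·1² + 2)/(2·9) ≡ 5/1. 1⁻¹ ≡ 1 (mod 17), so λ ≡ 5·1 ≡ 5.
  x = λ² - 1 - 1 = 25 - 2 ≡ 6; y = λ·(1 - 6) - 9 ≡ 0. → (6, 0)

(6, 0)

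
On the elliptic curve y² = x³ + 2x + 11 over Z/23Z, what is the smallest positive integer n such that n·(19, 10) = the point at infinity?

10

2P: tangent at (19, 10): λ = (3·19² + 2)/(2·10) ≡ 4/20. 20⁻¹ ≡ 15 (mod 23), so λ ≡ 4·15 ≡ 14.
  x = λ² - 19 - 19 = 196 - 38 ≡ 20; y = λ·(19 - 20) - 10 ≡ 22. → (20, 22)
3P: (20, 22) + (19, 10). λ = (10 - 22)/(19 - 20) ≡ 11/22 mod 23. 22⁻¹ ≡ 22 (mod 23) since 22·22 = 484 ≡ 1, so λ ≡ 12.
  x = λ² - 20 - 19 = 144 - 39 ≡ 13; y = λ·(20 - 13) - 22 ≡ 16. → (13, 16)
4P: (13, 16) + (19, 10). λ = (10 - 16)/(19 - 13) ≡ 17/6 mod 23. 6⁻¹ ≡ 4 (mod 23), so λ ≡ 22.
  x = λ² - 13 - 19 = 484 - 32 ≡ 15; y = λ·(13 - 15) - 16 ≡ 9. → (15, 9)
5P: (15, 9) + (19, 10). λ = (10 - 9)/(19 - 15) ≡ 1/4 mod 23. 4⁻¹ ≡ 6 (mod 23) since 4·6 = 24 ≡ 1, so λ ≡ 6.
  x = λ² - 15 - 19 = 36 - 34 ≡ 2; y = λ·(15 - 2) - 9 ≡ 0. → (2, 0)
6P: (2, 0) + (19, 10). λ = (10 - 0)/(19 - 2) ≡ 10/17 mod 23. 17⁻¹ ≡ 19 (mod 23) since 17·19 = 323 ≡ 1, so λ ≡ 6.
  x = λ² - 2 - 19 = 36 - 21 ≡ 15; y = λ·(2 - 15) - 0 ≡ 14. → (15, 14)
7P: (15, 14) + (19, 10). λ = (10 - 14)/(19 - 15) ≡ 19/4 mod 23. 4⁻¹ ≡ 6 (mod 23), so λ ≡ 22.
  x = λ² - 15 - 19 = 484 - 34 ≡ 13; y = λ·(15 - 13) - 14 ≡ 7. → (13, 7)
8P: (13, 7) + (19, 10). λ = (10 - 7)/(19 - 13) ≡ 3/6 mod 23. 6⁻¹ ≡ 4 (mod 23) since 6·4 = 24 ≡ 1, so λ ≡ 12.
  x = λ² - 13 - 19 = 144 - 32 ≡ 20; y = λ·(13 - 20) - 7 ≡ 1. → (20, 1)
9P: (20, 1) + (19, 10). λ = (10 - 1)/(19 - 20) ≡ 9/22 mod 23. 22⁻¹ ≡ 22 (mod 23) since 22·22 = 484 ≡ 1, so λ ≡ 14.
  x = λ² - 20 - 19 = 196 - 39 ≡ 19; y = λ·(20 - 19) - 1 ≡ 13. → (19, 13)
10P: (19, 13) + (19, 10): same x and y₁ ≡ -y₂, so the sum is the point at infinity.
10P = the point at infinity, so the order is 10.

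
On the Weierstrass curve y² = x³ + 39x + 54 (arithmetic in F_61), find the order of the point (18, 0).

2P: (18, 0) + (18, 0): same x and y₁ ≡ -y₂, so the sum is the point at infinity.
2P = the point at infinity, so the order is 2.

2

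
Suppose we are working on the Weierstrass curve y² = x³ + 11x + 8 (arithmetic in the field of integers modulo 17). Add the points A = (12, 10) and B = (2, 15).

(12, 10) + (2, 15). λ = (15 - 10)/(2 - 12) ≡ 5/7 mod 17. 7⁻¹ ≡ 5 (mod 17) since 7·5 = 35 ≡ 1, so λ ≡ 8.
  x = λ² - 12 - 2 = 64 - 14 ≡ 16; y = λ·(12 - 16) - 10 ≡ 9. → (16, 9)

(16, 9)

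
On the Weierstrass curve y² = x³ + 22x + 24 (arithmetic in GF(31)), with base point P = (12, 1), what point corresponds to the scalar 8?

Double-and-add on 8 = (1000)₂. Start with P = (12, 1) for the leading 1-bit.
double: tangent at (12, 1): λ = (3·12² + 22)/(2·1) ≡ 20/2. 2⁻¹ ≡ 16 (mod 31), so λ ≡ 20·16 ≡ 10.
  x = λ² - 12 - 12 = 100 - 24 ≡ 14; y = λ·(12 - 14) - 1 ≡ 10. → (14, 10)
double: tangent at (14, 10): λ = (3·14² + 22)/(2·10) ≡ 21/20. 20⁻¹ ≡ 14 (mod 31) since 20·14 = 280 ≡ 1, so λ ≡ 21·14 ≡ 15.
  x = λ² - 14 - 14 = 225 - 28 ≡ 11; y = λ·(14 - 11) - 10 ≡ 4. → (11, 4)
double: tangent at (11, 4): λ = (3·11² + 22)/(2·4) ≡ 13/8. 8⁻¹ ≡ 4 (mod 31), so λ ≡ 13·4 ≡ 21.
  x = λ² - 11 - 11 = 441 - 22 ≡ 16; y = λ·(11 - 16) - 4 ≡ 15. → (16, 15)

(16, 15)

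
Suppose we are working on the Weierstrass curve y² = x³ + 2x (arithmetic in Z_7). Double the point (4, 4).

(0, 0)

tangent at (4, 4): λ = (3·4² + 2)/(2·4) ≡ 1/1. 1⁻¹ ≡ 1 (mod 7), so λ ≡ 1·1 ≡ 1.
  x = λ² - 4 - 4 = 1 - 8 ≡ 0; y = λ·(4 - 0) - 4 ≡ 0. → (0, 0)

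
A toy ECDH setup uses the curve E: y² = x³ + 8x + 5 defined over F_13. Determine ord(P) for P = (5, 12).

5

2P: tangent at (5, 12): λ = (3·5² + 8)/(2·12) ≡ 5/11. 11⁻¹ ≡ 6 (mod 13) since 11·6 = 66 ≡ 1, so λ ≡ 5·6 ≡ 4.
  x = λ² - 5 - 5 = 16 - 10 ≡ 6; y = λ·(5 - 6) - 12 ≡ 10. → (6, 10)
3P: (6, 10) + (5, 12). λ = (12 - 10)/(5 - 6) ≡ 2/12 mod 13. 12⁻¹ ≡ 12 (mod 13), so λ ≡ 11.
  x = λ² - 6 - 5 = 121 - 11 ≡ 6; y = λ·(6 - 6) - 10 ≡ 3. → (6, 3)
4P: (6, 3) + (5, 12). λ = (12 - 3)/(5 - 6) ≡ 9/12 mod 13. 12⁻¹ ≡ 12 (mod 13) since 12·12 = 144 ≡ 1, so λ ≡ 4.
  x = λ² - 6 - 5 = 16 - 11 ≡ 5; y = λ·(6 - 5) - 3 ≡ 1. → (5, 1)
5P: (5, 1) + (5, 12): same x and y₁ ≡ -y₂, so the sum is the point at infinity.
5P = the point at infinity, so the order is 5.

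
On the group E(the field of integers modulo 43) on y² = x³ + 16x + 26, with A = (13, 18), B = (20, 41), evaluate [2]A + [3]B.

(8, 8)

First 2A:
Repeated addition: build up to 2A.
2A: tangent at (13, 18): λ = (3·13² + 16)/(2·18) ≡ 7/36. 36⁻¹ ≡ 6 (mod 43) since 36·6 = 216 ≡ 1, so λ ≡ 7·6 ≡ 42.
  x = λ² - 13 - 13 = 1764 - 26 ≡ 18; y = λ·(13 - 18) - 18 ≡ 30. → (18, 30)
2A = (18, 30).
Next 3B:
Repeated addition: build up to 3B.
2B: tangent at (20, 41): λ = (3·20² + 16)/(2·41) ≡ 12/39. 39⁻¹ ≡ 32 (mod 43) since 39·32 = 1248 ≡ 1, so λ ≡ 12·32 ≡ 40.
  x = λ² - 20 - 20 = 1600 - 40 ≡ 12; y = λ·(20 - 12) - 41 ≡ 21. → (12, 21)
3B: (12, 21) + (20, 41). λ = (41 - 21)/(20 - 12) ≡ 20/8 mod 43. 8⁻¹ ≡ 27 (mod 43) since 8·27 = 216 ≡ 1, so λ ≡ 24.
  x = λ² - 12 - 20 = 576 - 32 ≡ 28; y = λ·(12 - 28) - 21 ≡ 25. → (28, 25)
3B = (28, 25).
Finally 2A + 3B:
(18, 30) + (28, 25). λ = (25 - 30)/(28 - 18) ≡ 38/10 mod 43. 10⁻¹ ≡ 13 (mod 43), so λ ≡ 21.
  x = λ² - 18 - 28 = 441 - 46 ≡ 8; y = λ·(18 - 8) - 30 ≡ 8. → (8, 8)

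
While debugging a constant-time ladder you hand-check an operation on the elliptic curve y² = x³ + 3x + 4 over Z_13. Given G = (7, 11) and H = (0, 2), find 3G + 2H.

(6, 11)

First 3G:
Repeated addition: build up to 3G.
2G: tangent at (7, 11): λ = (3·7² + 3)/(2·11) ≡ 7/9. 9⁻¹ ≡ 3 (mod 13) since 9·3 = 27 ≡ 1, so λ ≡ 7·3 ≡ 8.
  x = λ² - 7 - 7 = 64 - 14 ≡ 11; y = λ·(7 - 11) - 11 ≡ 9. → (11, 9)
3G: (11, 9) + (7, 11). λ = (11 - 9)/(7 - 11) ≡ 2/9 mod 13. 9⁻¹ ≡ 3 (mod 13), so λ ≡ 6.
  x = λ² - 11 - 7 = 36 - 18 ≡ 5; y = λ·(11 - 5) - 9 ≡ 1. → (5, 1)
3G = (5, 1).
Next 2H:
Repeated addition: build up to 2H.
2H: tangent at (0, 2): λ = (3·0² + 3)/(2·2) ≡ 3/4. 4⁻¹ ≡ 10 (mod 13), so λ ≡ 3·10 ≡ 4.
  x = λ² - 0 - 0 = 16 - 0 ≡ 3; y = λ·(0 - 3) - 2 ≡ 12. → (3, 12)
2H = (3, 12).
Finally 3G + 2H:
(5, 1) + (3, 12). λ = (12 - 1)/(3 - 5) ≡ 11/11 mod 13. 11⁻¹ ≡ 6 (mod 13) since 11·6 = 66 ≡ 1, so λ ≡ 1.
  x = λ² - 5 - 3 = 1 - 8 ≡ 6; y = λ·(5 - 6) - 1 ≡ 11. → (6, 11)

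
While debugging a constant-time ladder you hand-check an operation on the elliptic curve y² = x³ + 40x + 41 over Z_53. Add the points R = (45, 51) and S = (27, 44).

(51, 35)

(45, 51) + (27, 44). λ = (44 - 51)/(27 - 45) ≡ 46/35 mod 53. 35⁻¹ ≡ 50 (mod 53) since 35·50 = 1750 ≡ 1, so λ ≡ 21.
  x = λ² - 45 - 27 = 441 - 72 ≡ 51; y = λ·(45 - 51) - 51 ≡ 35. → (51, 35)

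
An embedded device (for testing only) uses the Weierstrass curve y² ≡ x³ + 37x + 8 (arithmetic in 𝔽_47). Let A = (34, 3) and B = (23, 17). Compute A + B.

(34, 3) + (23, 17). λ = (17 - 3)/(23 - 34) ≡ 14/36 mod 47. 36⁻¹ ≡ 17 (mod 47) since 36·17 = 612 ≡ 1, so λ ≡ 3.
  x = λ² - 34 - 23 = 9 - 57 ≡ 46; y = λ·(34 - 46) - 3 ≡ 8. → (46, 8)

(46, 8)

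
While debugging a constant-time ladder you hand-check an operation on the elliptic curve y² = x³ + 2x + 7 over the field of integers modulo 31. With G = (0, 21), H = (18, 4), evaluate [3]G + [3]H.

O

First 3G:
Repeated addition: build up to 3G.
2G: tangent at (0, 21): λ = (3·0² + 2)/(2·21) ≡ 2/11. 11⁻¹ ≡ 17 (mod 31), so λ ≡ 2·17 ≡ 3.
  x = λ² - 0 - 0 = 9 - 0 ≡ 9; y = λ·(0 - 9) - 21 ≡ 14. → (9, 14)
3G: (9, 14) + (0, 21). λ = (21 - 14)/(0 - 9) ≡ 7/22 mod 31. 22⁻¹ ≡ 24 (mod 31) since 22·24 = 528 ≡ 1, so λ ≡ 13.
  x = λ² - 9 - 0 = 169 - 9 ≡ 5; y = λ·(9 - 5) - 14 ≡ 7. → (5, 7)
3G = (5, 7).
Next 3H:
Repeated addition: build up to 3H.
2H: tangent at (18, 4): λ = (3·18² + 2)/(2·4) ≡ 13/8. 8⁻¹ ≡ 4 (mod 31), so λ ≡ 13·4 ≡ 21.
  x = λ² - 18 - 18 = 441 - 36 ≡ 2; y = λ·(18 - 2) - 4 ≡ 22. → (2, 22)
3H: (2, 22) + (18, 4). λ = (4 - 22)/(18 - 2) ≡ 13/16 mod 31. 16⁻¹ ≡ 2 (mod 31) since 16·2 = 32 ≡ 1, so λ ≡ 26.
  x = λ² - 2 - 18 = 676 - 20 ≡ 5; y = λ·(2 - 5) - 22 ≡ 24. → (5, 24)
3H = (5, 24).
Finally 3G + 3H:
(5, 7) + (5, 24): same x and y₁ ≡ -y₂, so the sum is O.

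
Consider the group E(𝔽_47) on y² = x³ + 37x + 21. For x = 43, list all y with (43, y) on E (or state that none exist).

none

x³ + 37x + 21 = 81119 ≡ 44 (mod 47).
44 is a non-residue mod 47; no y exists.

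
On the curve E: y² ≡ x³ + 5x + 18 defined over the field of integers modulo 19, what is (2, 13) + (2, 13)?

tangent at (2, 13): λ = (3·2² + 5)/(2·13) ≡ 17/7. 7⁻¹ ≡ 11 (mod 19) since 7·11 = 77 ≡ 1, so λ ≡ 17·11 ≡ 16.
  x = λ² - 2 - 2 = 256 - 4 ≡ 5; y = λ·(2 - 5) - 13 ≡ 15. → (5, 15)

(5, 15)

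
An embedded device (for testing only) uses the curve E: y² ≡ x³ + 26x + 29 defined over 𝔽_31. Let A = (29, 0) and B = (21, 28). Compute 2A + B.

(21, 28)

First 2A:
Repeated addition: build up to 2A.
2A: (29, 0) + (29, 0): same x and y₁ ≡ -y₂, so the sum is ∞.
2A = ∞.
Finally 2A + B:
∞ + (21, 28) = (21, 28) (identity).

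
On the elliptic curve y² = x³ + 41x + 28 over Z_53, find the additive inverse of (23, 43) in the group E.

(23, 10)

-(23, 43) = (23, -43 mod 53) = (23, 10).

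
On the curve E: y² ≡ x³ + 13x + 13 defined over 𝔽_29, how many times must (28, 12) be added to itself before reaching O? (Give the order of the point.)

2P: tangent at (28, 12): λ = (3·28² + 13)/(2·12) ≡ 16/24. 24⁻¹ ≡ 23 (mod 29), so λ ≡ 16·23 ≡ 20.
  x = λ² - 28 - 28 = 400 - 56 ≡ 25; y = λ·(28 - 25) - 12 ≡ 19. → (25, 19)
3P: (25, 19) + (28, 12). λ = (12 - 19)/(28 - 25) ≡ 22/3 mod 29. 3⁻¹ ≡ 10 (mod 29), so λ ≡ 17.
  x = λ² - 25 - 28 = 289 - 53 ≡ 4; y = λ·(25 - 4) - 19 ≡ 19. → (4, 19)
4P: (4, 19) + (28, 12). λ = (12 - 19)/(28 - 4) ≡ 22/24 mod 29. 24⁻¹ ≡ 23 (mod 29), so λ ≡ 13.
  x = λ² - 4 - 28 = 169 - 32 ≡ 21; y = λ·(4 - 21) - 19 ≡ 21. → (21, 21)
5P: (21, 21) + (28, 12). λ = (12 - 21)/(28 - 21) ≡ 20/7 mod 29. 7⁻¹ ≡ 25 (mod 29) since 7·25 = 175 ≡ 1, so λ ≡ 7.
  x = λ² - 21 - 28 = 49 - 49 ≡ 0; y = λ·(21 - 0) - 21 ≡ 10. → (0, 10)
6P: (0, 10) + (28, 12). λ = (12 - 10)/(28 - 0) ≡ 2/28 mod 29. 28⁻¹ ≡ 28 (mod 29), so λ ≡ 27.
  x = λ² - 0 - 28 = 729 - 28 ≡ 5; y = λ·(0 - 5) - 10 ≡ 0. → (5, 0)
7P: (5, 0) + (28, 12). λ = (12 - 0)/(28 - 5) ≡ 12/23 mod 29. 23⁻¹ ≡ 24 (mod 29), so λ ≡ 27.
  x = λ² - 5 - 28 = 729 - 33 ≡ 0; y = λ·(5 - 0) - 0 ≡ 19. → (0, 19)
8P: (0, 19) + (28, 12). λ = (12 - 19)/(28 - 0) ≡ 22/28 mod 29. 28⁻¹ ≡ 28 (mod 29), so λ ≡ 7.
  x = λ² - 0 - 28 = 49 - 28 ≡ 21; y = λ·(0 - 21) - 19 ≡ 8. → (21, 8)
9P: (21, 8) + (28, 12). λ = (12 - 8)/(28 - 21) ≡ 4/7 mod 29. 7⁻¹ ≡ 25 (mod 29), so λ ≡ 13.
  x = λ² - 21 - 28 = 169 - 49 ≡ 4; y = λ·(21 - 4) - 8 ≡ 10. → (4, 10)
10P: (4, 10) + (28, 12). λ = (12 - 10)/(28 - 4) ≡ 2/24 mod 29. 24⁻¹ ≡ 23 (mod 29) since 24·23 = 552 ≡ 1, so λ ≡ 17.
  x = λ² - 4 - 28 = 289 - 32 ≡ 25; y = λ·(4 - 25) - 10 ≡ 10. → (25, 10)
11P: (25, 10) + (28, 12). λ = (12 - 10)/(28 - 25) ≡ 2/3 mod 29. 3⁻¹ ≡ 10 (mod 29), so λ ≡ 20.
  x = λ² - 25 - 28 = 400 - 53 ≡ 28; y = λ·(25 - 28) - 10 ≡ 17. → (28, 17)
12P: (28, 17) + (28, 12): same x and y₁ ≡ -y₂, so the sum is O.
12P = O, so the order is 12.

12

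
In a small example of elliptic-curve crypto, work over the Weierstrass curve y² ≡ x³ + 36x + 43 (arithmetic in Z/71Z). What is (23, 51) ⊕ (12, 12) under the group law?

(23, 51) + (12, 12). λ = (12 - 51)/(12 - 23) ≡ 32/60 mod 71. 60⁻¹ ≡ 58 (mod 71) since 60·58 = 3480 ≡ 1, so λ ≡ 10.
  x = λ² - 23 - 12 = 100 - 35 ≡ 65; y = λ·(23 - 65) - 51 ≡ 26. → (65, 26)

(65, 26)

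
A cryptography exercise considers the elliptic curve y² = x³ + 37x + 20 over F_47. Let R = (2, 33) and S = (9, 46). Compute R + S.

(3, 39)

(2, 33) + (9, 46). λ = (46 - 33)/(9 - 2) ≡ 13/7 mod 47. 7⁻¹ ≡ 27 (mod 47) since 7·27 = 189 ≡ 1, so λ ≡ 22.
  x = λ² - 2 - 9 = 484 - 11 ≡ 3; y = λ·(2 - 3) - 33 ≡ 39. → (3, 39)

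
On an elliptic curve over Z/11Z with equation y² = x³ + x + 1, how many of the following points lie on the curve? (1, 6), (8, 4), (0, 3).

(1, 6): 6² ≡ 3, rhs ≡ 3 → on.
(8, 4): 4² ≡ 5, rhs ≡ 4 → off.
(0, 3): 3² ≡ 9, rhs ≡ 1 → off.

1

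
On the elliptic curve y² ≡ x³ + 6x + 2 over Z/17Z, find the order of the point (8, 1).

2P: tangent at (8, 1): λ = (3·8² + 6)/(2·1) ≡ 11/2. 2⁻¹ ≡ 9 (mod 17), so λ ≡ 11·9 ≡ 14.
  x = λ² - 8 - 8 = 196 - 16 ≡ 10; y = λ·(8 - 10) - 1 ≡ 5. → (10, 5)
3P: (10, 5) + (8, 1). λ = (1 - 5)/(8 - 10) ≡ 13/15 mod 17. 15⁻¹ ≡ 8 (mod 17), so λ ≡ 2.
  x = λ² - 10 - 8 = 4 - 18 ≡ 3; y = λ·(10 - 3) - 5 ≡ 9. → (3, 9)
4P: (3, 9) + (8, 1). λ = (1 - 9)/(8 - 3) ≡ 9/5 mod 17. 5⁻¹ ≡ 7 (mod 17) since 5·7 = 35 ≡ 1, so λ ≡ 12.
  x = λ² - 3 - 8 = 144 - 11 ≡ 14; y = λ·(3 - 14) - 9 ≡ 12. → (14, 12)
5P: (14, 12) + (8, 1). λ = (1 - 12)/(8 - 14) ≡ 6/11 mod 17. 11⁻¹ ≡ 14 (mod 17) since 11·14 = 154 ≡ 1, so λ ≡ 16.
  x = λ² - 14 - 8 = 256 - 22 ≡ 13; y = λ·(14 - 13) - 12 ≡ 4. → (13, 4)
6P: (13, 4) + (8, 1). λ = (1 - 4)/(8 - 13) ≡ 14/12 mod 17. 12⁻¹ ≡ 10 (mod 17), so λ ≡ 4.
  x = λ² - 13 - 8 = 16 - 21 ≡ 12; y = λ·(13 - 12) - 4 ≡ 0. → (12, 0)
7P: (12, 0) + (8, 1). λ = (1 - 0)/(8 - 12) ≡ 1/13 mod 17. 13⁻¹ ≡ 4 (mod 17), so λ ≡ 4.
  x = λ² - 12 - 8 = 16 - 20 ≡ 13; y = λ·(12 - 13) - 0 ≡ 13. → (13, 13)
8P: (13, 13) + (8, 1). λ = (1 - 13)/(8 - 13) ≡ 5/12 mod 17. 12⁻¹ ≡ 10 (mod 17) since 12·10 = 120 ≡ 1, so λ ≡ 16.
  x = λ² - 13 - 8 = 256 - 21 ≡ 14; y = λ·(13 - 14) - 13 ≡ 5. → (14, 5)
9P: (14, 5) + (8, 1). λ = (1 - 5)/(8 - 14) ≡ 13/11 mod 17. 11⁻¹ ≡ 14 (mod 17), so λ ≡ 12.
  x = λ² - 14 - 8 = 144 - 22 ≡ 3; y = λ·(14 - 3) - 5 ≡ 8. → (3, 8)
10P: (3, 8) + (8, 1). λ = (1 - 8)/(8 - 3) ≡ 10/5 mod 17. 5⁻¹ ≡ 7 (mod 17), so λ ≡ 2.
  x = λ² - 3 - 8 = 4 - 11 ≡ 10; y = λ·(3 - 10) - 8 ≡ 12. → (10, 12)
11P: (10, 12) + (8, 1). λ = (1 - 12)/(8 - 10) ≡ 6/15 mod 17. 15⁻¹ ≡ 8 (mod 17) since 15·8 = 120 ≡ 1, so λ ≡ 14.
  x = λ² - 10 - 8 = 196 - 18 ≡ 8; y = λ·(10 - 8) - 12 ≡ 16. → (8, 16)
12P: (8, 16) + (8, 1): same x and y₁ ≡ -y₂, so the sum is O.
12P = O, so the order is 12.

12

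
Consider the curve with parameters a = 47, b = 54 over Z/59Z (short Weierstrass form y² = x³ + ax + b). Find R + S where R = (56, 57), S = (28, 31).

(46, 45)

(56, 57) + (28, 31). λ = (31 - 57)/(28 - 56) ≡ 33/31 mod 59. 31⁻¹ ≡ 40 (mod 59) since 31·40 = 1240 ≡ 1, so λ ≡ 22.
  x = λ² - 56 - 28 = 484 - 84 ≡ 46; y = λ·(56 - 46) - 57 ≡ 45. → (46, 45)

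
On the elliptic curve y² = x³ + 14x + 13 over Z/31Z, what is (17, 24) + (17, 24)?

tangent at (17, 24): λ = (3·17² + 14)/(2·24) ≡ 13/17. 17⁻¹ ≡ 11 (mod 31) since 17·11 = 187 ≡ 1, so λ ≡ 13·11 ≡ 19.
  x = λ² - 17 - 17 = 361 - 34 ≡ 17; y = λ·(17 - 17) - 24 ≡ 7. → (17, 7)

(17, 7)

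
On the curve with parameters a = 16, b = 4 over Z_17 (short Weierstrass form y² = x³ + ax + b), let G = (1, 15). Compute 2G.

(11, 7)

tangent at (1, 15): λ = (3·1² + 16)/(2·15) ≡ 2/13. 13⁻¹ ≡ 4 (mod 17), so λ ≡ 2·4 ≡ 8.
  x = λ² - 1 - 1 = 64 - 2 ≡ 11; y = λ·(1 - 11) - 15 ≡ 7. → (11, 7)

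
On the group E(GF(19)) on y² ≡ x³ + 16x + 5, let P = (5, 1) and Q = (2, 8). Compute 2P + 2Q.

First 2P:
Repeated addition: build up to 2P.
2P: tangent at (5, 1): λ = (3·5² + 16)/(2·1) ≡ 15/2. 2⁻¹ ≡ 10 (mod 19) since 2·10 = 20 ≡ 1, so λ ≡ 15·10 ≡ 17.
  x = λ² - 5 - 5 = 289 - 10 ≡ 13; y = λ·(5 - 13) - 1 ≡ 15. → (13, 15)
2P = (13, 15).
Next 2Q:
Repeated addition: build up to 2Q.
2Q: tangent at (2, 8): λ = (3·2² + 16)/(2·8) ≡ 9/16. 16⁻¹ ≡ 6 (mod 19), so λ ≡ 9·6 ≡ 16.
  x = λ² - 2 - 2 = 256 - 4 ≡ 5; y = λ·(2 - 5) - 8 ≡ 1. → (5, 1)
2Q = (5, 1).
Finally 2P + 2Q:
(13, 15) + (5, 1). λ = (1 - 15)/(5 - 13) ≡ 5/11 mod 19. 11⁻¹ ≡ 7 (mod 19), so λ ≡ 16.
  x = λ² - 13 - 5 = 256 - 18 ≡ 10; y = λ·(13 - 10) - 15 ≡ 14. → (10, 14)

(10, 14)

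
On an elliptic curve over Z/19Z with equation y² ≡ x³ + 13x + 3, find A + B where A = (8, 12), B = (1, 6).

(15, 1)

(8, 12) + (1, 6). λ = (6 - 12)/(1 - 8) ≡ 13/12 mod 19. 12⁻¹ ≡ 8 (mod 19), so λ ≡ 9.
  x = λ² - 8 - 1 = 81 - 9 ≡ 15; y = λ·(8 - 15) - 12 ≡ 1. → (15, 1)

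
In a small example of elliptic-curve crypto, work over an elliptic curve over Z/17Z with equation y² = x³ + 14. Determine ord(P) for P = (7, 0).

2

2P: (7, 0) + (7, 0): same x and y₁ ≡ -y₂, so the sum is the point at infinity.
2P = the point at infinity, so the order is 2.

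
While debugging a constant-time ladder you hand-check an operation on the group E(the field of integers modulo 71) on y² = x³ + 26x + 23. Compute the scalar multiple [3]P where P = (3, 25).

(48, 40)

Repeated addition: build up to 3P.
2P: tangent at (3, 25): λ = (3·3² + 26)/(2·25) ≡ 53/50. 50⁻¹ ≡ 27 (mod 71), so λ ≡ 53·27 ≡ 11.
  x = λ² - 3 - 3 = 121 - 6 ≡ 44; y = λ·(3 - 44) - 25 ≡ 21. → (44, 21)
3P: (44, 21) + (3, 25). λ = (25 - 21)/(3 - 44) ≡ 4/30 mod 71. 30⁻¹ ≡ 45 (mod 71), so λ ≡ 38.
  x = λ² - 44 - 3 = 1444 - 47 ≡ 48; y = λ·(44 - 48) - 21 ≡ 40. → (48, 40)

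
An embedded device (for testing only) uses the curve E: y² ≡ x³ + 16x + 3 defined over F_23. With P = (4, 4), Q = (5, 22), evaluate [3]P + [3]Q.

First 3P:
Repeated addition: build up to 3P.
2P: tangent at (4, 4): λ = (3·4² + 16)/(2·4) ≡ 18/8. 8⁻¹ ≡ 3 (mod 23), so λ ≡ 18·3 ≡ 8.
  x = λ² - 4 - 4 = 64 - 8 ≡ 10; y = λ·(4 - 10) - 4 ≡ 17. → (10, 17)
3P: (10, 17) + (4, 4). λ = (4 - 17)/(4 - 10) ≡ 10/17 mod 23. 17⁻¹ ≡ 19 (mod 23), so λ ≡ 6.
  x = λ² - 10 - 4 = 36 - 14 ≡ 22; y = λ·(10 - 22) - 17 ≡ 3. → (22, 3)
3P = (22, 3).
Next 3Q:
Repeated addition: build up to 3Q.
2Q: tangent at (5, 22): λ = (3·5² + 16)/(2·22) ≡ 22/21. 21⁻¹ ≡ 11 (mod 23), so λ ≡ 22·11 ≡ 12.
  x = λ² - 5 - 5 = 144 - 10 ≡ 19; y = λ·(5 - 19) - 22 ≡ 17. → (19, 17)
3Q: (19, 17) + (5, 22). λ = (22 - 17)/(5 - 19) ≡ 5/9 mod 23. 9⁻¹ ≡ 18 (mod 23) since 9·18 = 162 ≡ 1, so λ ≡ 21.
  x = λ² - 19 - 5 = 441 - 24 ≡ 3; y = λ·(19 - 3) - 17 ≡ 20. → (3, 20)
3Q = (3, 20).
Finally 3P + 3Q:
(22, 3) + (3, 20). λ = (20 - 3)/(3 - 22) ≡ 17/4 mod 23. 4⁻¹ ≡ 6 (mod 23), so λ ≡ 10.
  x = λ² - 22 - 3 = 100 - 25 ≡ 6; y = λ·(22 - 6) - 3 ≡ 19. → (6, 19)

(6, 19)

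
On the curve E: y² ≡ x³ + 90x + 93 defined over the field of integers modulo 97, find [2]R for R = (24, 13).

tangent at (24, 13): λ = (3·24² + 90)/(2·13) ≡ 72/26. 26⁻¹ ≡ 56 (mod 97) since 26·56 = 1456 ≡ 1, so λ ≡ 72·56 ≡ 55.
  x = λ² - 24 - 24 = 3025 - 48 ≡ 67; y = λ·(24 - 67) - 13 ≡ 47. → (67, 47)

(67, 47)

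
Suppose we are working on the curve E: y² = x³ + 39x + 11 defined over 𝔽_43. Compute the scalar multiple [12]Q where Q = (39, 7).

(19, 0)

Repeated addition: build up to 12Q.
2Q: tangent at (39, 7): λ = (3·39² + 39)/(2·7) ≡ 1/14. 14⁻¹ ≡ 40 (mod 43), so λ ≡ 1·40 ≡ 40.
  x = λ² - 39 - 39 = 1600 - 78 ≡ 17; y = λ·(39 - 17) - 7 ≡ 13. → (17, 13)
3Q: (17, 13) + (39, 7). λ = (7 - 13)/(39 - 17) ≡ 37/22 mod 43. 22⁻¹ ≡ 2 (mod 43) since 22·2 = 44 ≡ 1, so λ ≡ 31.
  x = λ² - 17 - 39 = 961 - 56 ≡ 2; y = λ·(17 - 2) - 13 ≡ 22. → (2, 22)
4Q: (2, 22) + (39, 7). λ = (7 - 22)/(39 - 2) ≡ 28/37 mod 43. 37⁻¹ ≡ 7 (mod 43), so λ ≡ 24.
  x = λ² - 2 - 39 = 576 - 41 ≡ 19; y = λ·(2 - 19) - 22 ≡ 0. → (19, 0)
5Q: (19, 0) + (39, 7). λ = (7 - 0)/(39 - 19) ≡ 7/20 mod 43. 20⁻¹ ≡ 28 (mod 43) since 20·28 = 560 ≡ 1, so λ ≡ 24.
  x = λ² - 19 - 39 = 576 - 58 ≡ 2; y = λ·(19 - 2) - 0 ≡ 21. → (2, 21)
6Q: (2, 21) + (39, 7). λ = (7 - 21)/(39 - 2) ≡ 29/37 mod 43. 37⁻¹ ≡ 7 (mod 43), so λ ≡ 31.
  x = λ² - 2 - 39 = 961 - 41 ≡ 17; y = λ·(2 - 17) - 21 ≡ 30. → (17, 30)
7Q: (17, 30) + (39, 7). λ = (7 - 30)/(39 - 17) ≡ 20/22 mod 43. 22⁻¹ ≡ 2 (mod 43) since 22·2 = 44 ≡ 1, so λ ≡ 40.
  x = λ² - 17 - 39 = 1600 - 56 ≡ 39; y = λ·(17 - 39) - 30 ≡ 36. → (39, 36)
8Q: (39, 36) + (39, 7): same x and y₁ ≡ -y₂, so the sum is O.
9Q: O + (39, 7) = (39, 7) (identity).
10Q: tangent at (39, 7): λ = (3·39² + 39)/(2·7) ≡ 1/14. 14⁻¹ ≡ 40 (mod 43) since 14·40 = 560 ≡ 1, so λ ≡ 1·40 ≡ 40.
  x = λ² - 39 - 39 = 1600 - 78 ≡ 17; y = λ·(39 - 17) - 7 ≡ 13. → (17, 13)
11Q: (17, 13) + (39, 7). λ = (7 - 13)/(39 - 17) ≡ 37/22 mod 43. 22⁻¹ ≡ 2 (mod 43) since 22·2 = 44 ≡ 1, so λ ≡ 31.
  x = λ² - 17 - 39 = 961 - 56 ≡ 2; y = λ·(17 - 2) - 13 ≡ 22. → (2, 22)
12Q: (2, 22) + (39, 7). λ = (7 - 22)/(39 - 2) ≡ 28/37 mod 43. 37⁻¹ ≡ 7 (mod 43) since 37·7 = 259 ≡ 1, so λ ≡ 24.
  x = λ² - 2 - 39 = 576 - 41 ≡ 19; y = λ·(2 - 19) - 22 ≡ 0. → (19, 0)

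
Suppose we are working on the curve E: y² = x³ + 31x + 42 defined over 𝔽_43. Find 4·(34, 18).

Write P = (34, 18).
Repeated addition: build up to 4P.
2P: tangent at (34, 18): λ = (3·34² + 31)/(2·18) ≡ 16/36. 36⁻¹ ≡ 6 (mod 43), so λ ≡ 16·6 ≡ 10.
  x = λ² - 34 - 34 = 100 - 68 ≡ 32; y = λ·(34 - 32) - 18 ≡ 2. → (32, 2)
3P: (32, 2) + (34, 18). λ = (18 - 2)/(34 - 32) ≡ 16/2 mod 43. 2⁻¹ ≡ 22 (mod 43), so λ ≡ 8.
  x = λ² - 32 - 34 = 64 - 66 ≡ 41; y = λ·(32 - 41) - 2 ≡ 12. → (41, 12)
4P: (41, 12) + (34, 18). λ = (18 - 12)/(34 - 41) ≡ 6/36 mod 43. 36⁻¹ ≡ 6 (mod 43) since 36·6 = 216 ≡ 1, so λ ≡ 36.
  x = λ² - 41 - 34 = 1296 - 75 ≡ 17; y = λ·(41 - 17) - 12 ≡ 35. → (17, 35)

(17, 35)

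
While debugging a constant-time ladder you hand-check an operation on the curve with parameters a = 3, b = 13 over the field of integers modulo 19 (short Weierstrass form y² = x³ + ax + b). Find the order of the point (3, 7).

2P: tangent at (3, 7): λ = (3·3² + 3)/(2·7) ≡ 11/14. 14⁻¹ ≡ 15 (mod 19) since 14·15 = 210 ≡ 1, so λ ≡ 11·15 ≡ 13.
  x = λ² - 3 - 3 = 169 - 6 ≡ 11; y = λ·(3 - 11) - 7 ≡ 3. → (11, 3)
3P: (11, 3) + (3, 7). λ = (7 - 3)/(3 - 11) ≡ 4/11 mod 19. 11⁻¹ ≡ 7 (mod 19), so λ ≡ 9.
  x = λ² - 11 - 3 = 81 - 14 ≡ 10; y = λ·(11 - 10) - 3 ≡ 6. → (10, 6)
4P: (10, 6) + (3, 7). λ = (7 - 6)/(3 - 10) ≡ 1/12 mod 19. 12⁻¹ ≡ 8 (mod 19), so λ ≡ 8.
  x = λ² - 10 - 3 = 64 - 13 ≡ 13; y = λ·(10 - 13) - 6 ≡ 8. → (13, 8)
5P: (13, 8) + (3, 7). λ = (7 - 8)/(3 - 13) ≡ 18/9 mod 19. 9⁻¹ ≡ 17 (mod 19) since 9·17 = 153 ≡ 1, so λ ≡ 2.
  x = λ² - 13 - 3 = 4 - 16 ≡ 7; y = λ·(13 - 7) - 8 ≡ 4. → (7, 4)
6P: (7, 4) + (3, 7). λ = (7 - 4)/(3 - 7) ≡ 3/15 mod 19. 15⁻¹ ≡ 14 (mod 19), so λ ≡ 4.
  x = λ² - 7 - 3 = 16 - 10 ≡ 6; y = λ·(7 - 6) - 4 ≡ 0. → (6, 0)
7P: (6, 0) + (3, 7). λ = (7 - 0)/(3 - 6) ≡ 7/16 mod 19. 16⁻¹ ≡ 6 (mod 19), so λ ≡ 4.
  x = λ² - 6 - 3 = 16 - 9 ≡ 7; y = λ·(6 - 7) - 0 ≡ 15. → (7, 15)
8P: (7, 15) + (3, 7). λ = (7 - 15)/(3 - 7) ≡ 11/15 mod 19. 15⁻¹ ≡ 14 (mod 19) since 15·14 = 210 ≡ 1, so λ ≡ 2.
  x = λ² - 7 - 3 = 4 - 10 ≡ 13; y = λ·(7 - 13) - 15 ≡ 11. → (13, 11)
9P: (13, 11) + (3, 7). λ = (7 - 11)/(3 - 13) ≡ 15/9 mod 19. 9⁻¹ ≡ 17 (mod 19) since 9·17 = 153 ≡ 1, so λ ≡ 8.
  x = λ² - 13 - 3 = 64 - 16 ≡ 10; y = λ·(13 - 10) - 11 ≡ 13. → (10, 13)
10P: (10, 13) + (3, 7). λ = (7 - 13)/(3 - 10) ≡ 13/12 mod 19. 12⁻¹ ≡ 8 (mod 19), so λ ≡ 9.
  x = λ² - 10 - 3 = 81 - 13 ≡ 11; y = λ·(10 - 11) - 13 ≡ 16. → (11, 16)
11P: (11, 16) + (3, 7). λ = (7 - 16)/(3 - 11) ≡ 10/11 mod 19. 11⁻¹ ≡ 7 (mod 19) since 11·7 = 77 ≡ 1, so λ ≡ 13.
  x = λ² - 11 - 3 = 169 - 14 ≡ 3; y = λ·(11 - 3) - 16 ≡ 12. → (3, 12)
12P: (3, 12) + (3, 7): same x and y₁ ≡ -y₂, so the sum is the point at infinity.
12P = the point at infinity, so the order is 12.

12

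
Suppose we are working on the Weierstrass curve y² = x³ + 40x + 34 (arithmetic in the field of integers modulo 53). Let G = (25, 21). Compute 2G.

(31, 31)

tangent at (25, 21): λ = (3·25² + 40)/(2·21) ≡ 7/42. 42⁻¹ ≡ 24 (mod 53), so λ ≡ 7·24 ≡ 9.
  x = λ² - 25 - 25 = 81 - 50 ≡ 31; y = λ·(25 - 31) - 21 ≡ 31. → (31, 31)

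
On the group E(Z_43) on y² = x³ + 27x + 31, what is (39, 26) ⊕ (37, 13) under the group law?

(39, 26) + (37, 13). λ = (13 - 26)/(37 - 39) ≡ 30/41 mod 43. 41⁻¹ ≡ 21 (mod 43) since 41·21 = 861 ≡ 1, so λ ≡ 28.
  x = λ² - 39 - 37 = 784 - 76 ≡ 20; y = λ·(39 - 20) - 26 ≡ 33. → (20, 33)

(20, 33)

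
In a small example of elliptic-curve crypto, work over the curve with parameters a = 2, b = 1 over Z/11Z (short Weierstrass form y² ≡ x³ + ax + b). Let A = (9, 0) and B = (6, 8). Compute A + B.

(9, 0) + (6, 8). λ = (8 - 0)/(6 - 9) ≡ 8/8 mod 11. 8⁻¹ ≡ 7 (mod 11), so λ ≡ 1.
  x = λ² - 9 - 6 = 1 - 15 ≡ 8; y = λ·(9 - 8) - 0 ≡ 1. → (8, 1)

(8, 1)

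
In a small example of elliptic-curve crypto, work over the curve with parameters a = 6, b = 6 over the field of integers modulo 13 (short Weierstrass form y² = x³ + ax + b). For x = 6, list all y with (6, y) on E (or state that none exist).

x³ + 6x + 6 = 258 ≡ 11 (mod 13).
11 is a non-residue mod 13; no y exists.

none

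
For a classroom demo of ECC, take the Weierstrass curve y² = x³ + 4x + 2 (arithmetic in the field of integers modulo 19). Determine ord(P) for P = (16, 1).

2P: tangent at (16, 1): λ = (3·16² + 4)/(2·1) ≡ 12/2. 2⁻¹ ≡ 10 (mod 19), so λ ≡ 12·10 ≡ 6.
  x = λ² - 16 - 16 = 36 - 32 ≡ 4; y = λ·(16 - 4) - 1 ≡ 14. → (4, 14)
3P: (4, 14) + (16, 1). λ = (1 - 14)/(16 - 4) ≡ 6/12 mod 19. 12⁻¹ ≡ 8 (mod 19), so λ ≡ 10.
  x = λ² - 4 - 16 = 100 - 20 ≡ 4; y = λ·(4 - 4) - 14 ≡ 5. → (4, 5)
4P: (4, 5) + (16, 1). λ = (1 - 5)/(16 - 4) ≡ 15/12 mod 19. 12⁻¹ ≡ 8 (mod 19), so λ ≡ 6.
  x = λ² - 4 - 16 = 36 - 20 ≡ 16; y = λ·(4 - 16) - 5 ≡ 18. → (16, 18)
5P: (16, 18) + (16, 1): same x and y₁ ≡ -y₂, so the sum is 𝒪.
5P = 𝒪, so the order is 5.

5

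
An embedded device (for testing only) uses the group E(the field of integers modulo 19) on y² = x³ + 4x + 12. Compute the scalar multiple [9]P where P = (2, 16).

Repeated addition: build up to 9P.
2P: tangent at (2, 16): λ = (3·2² + 4)/(2·16) ≡ 16/13. 13⁻¹ ≡ 3 (mod 19) since 13·3 = 39 ≡ 1, so λ ≡ 16·3 ≡ 10.
  x = λ² - 2 - 2 = 100 - 4 ≡ 1; y = λ·(2 - 1) - 16 ≡ 13. → (1, 13)
3P: (1, 13) + (2, 16). λ = (16 - 13)/(2 - 1) ≡ 3/1 mod 19. 1⁻¹ ≡ 1 (mod 19) since 1·1 = 1 ≡ 1, so λ ≡ 3.
  x = λ² - 1 - 2 = 9 - 3 ≡ 6; y = λ·(1 - 6) - 13 ≡ 10. → (6, 10)
4P: (6, 10) + (2, 16). λ = (16 - 10)/(2 - 6) ≡ 6/15 mod 19. 15⁻¹ ≡ 14 (mod 19) since 15·14 = 210 ≡ 1, so λ ≡ 8.
  x = λ² - 6 - 2 = 64 - 8 ≡ 18; y = λ·(6 - 18) - 10 ≡ 8. → (18, 8)
5P: (18, 8) + (2, 16). λ = (16 - 8)/(2 - 18) ≡ 8/3 mod 19. 3⁻¹ ≡ 13 (mod 19), so λ ≡ 9.
  x = λ² - 18 - 2 = 81 - 20 ≡ 4; y = λ·(18 - 4) - 8 ≡ 4. → (4, 4)
6P: (4, 4) + (2, 16). λ = (16 - 4)/(2 - 4) ≡ 12/17 mod 19. 17⁻¹ ≡ 9 (mod 19) since 17·9 = 153 ≡ 1, so λ ≡ 13.
  x = λ² - 4 - 2 = 169 - 6 ≡ 11; y = λ·(4 - 11) - 4 ≡ 0. → (11, 0)
7P: (11, 0) + (2, 16). λ = (16 - 0)/(2 - 11) ≡ 16/10 mod 19. 10⁻¹ ≡ 2 (mod 19) since 10·2 = 20 ≡ 1, so λ ≡ 13.
  x = λ² - 11 - 2 = 169 - 13 ≡ 4; y = λ·(11 - 4) - 0 ≡ 15. → (4, 15)
8P: (4, 15) + (2, 16). λ = (16 - 15)/(2 - 4) ≡ 1/17 mod 19. 17⁻¹ ≡ 9 (mod 19), so λ ≡ 9.
  x = λ² - 4 - 2 = 81 - 6 ≡ 18; y = λ·(4 - 18) - 15 ≡ 11. → (18, 11)
9P: (18, 11) + (2, 16). λ = (16 - 11)/(2 - 18) ≡ 5/3 mod 19. 3⁻¹ ≡ 13 (mod 19), so λ ≡ 8.
  x = λ² - 18 - 2 = 64 - 20 ≡ 6; y = λ·(18 - 6) - 11 ≡ 9. → (6, 9)

(6, 9)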